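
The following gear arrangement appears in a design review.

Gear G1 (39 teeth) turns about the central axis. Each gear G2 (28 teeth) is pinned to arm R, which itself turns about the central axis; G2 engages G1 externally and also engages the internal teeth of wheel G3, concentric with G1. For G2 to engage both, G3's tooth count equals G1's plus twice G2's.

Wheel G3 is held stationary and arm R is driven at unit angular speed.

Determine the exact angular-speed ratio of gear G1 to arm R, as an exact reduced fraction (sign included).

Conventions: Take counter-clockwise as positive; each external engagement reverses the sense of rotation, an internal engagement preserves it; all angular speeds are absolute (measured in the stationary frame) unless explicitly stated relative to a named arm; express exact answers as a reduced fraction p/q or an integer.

134/39

topology: planetary set — G1 39T / G2 28T / G3 95T, arm = carrier (Willis)
ring teeth: 39 + 2·28 = 95
39(ω_sun−ω_arm) = −95(ω_ring−ω_arm),  ω_ring = 0, ω_arm = 1
ω_sun = 1 − (95/39)(0−1) = 134/39
ω_out/ω_in = 134/39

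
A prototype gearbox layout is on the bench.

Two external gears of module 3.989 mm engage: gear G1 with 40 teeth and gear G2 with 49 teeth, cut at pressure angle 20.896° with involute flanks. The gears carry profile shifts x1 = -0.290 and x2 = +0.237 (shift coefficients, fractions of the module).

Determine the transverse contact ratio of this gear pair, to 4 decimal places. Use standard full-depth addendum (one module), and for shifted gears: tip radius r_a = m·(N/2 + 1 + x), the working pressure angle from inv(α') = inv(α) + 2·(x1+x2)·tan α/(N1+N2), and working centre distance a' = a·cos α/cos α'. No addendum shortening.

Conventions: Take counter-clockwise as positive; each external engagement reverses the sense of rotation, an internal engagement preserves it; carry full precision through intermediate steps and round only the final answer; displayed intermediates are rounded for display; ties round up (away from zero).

recognized (one external pair, fixed centres): single-mesh tooth geometry, m = 3.989, N1 = 40, N2 = 49
base radii: r_b1 = 74.532820, r_b2 = 91.302704
tip radii: r_a1 = 82.612190, r_a2 = 102.664893
inv(α') = inv(20.896°) + 2·(-0.290+0.237)·tan α/(40+49) = 0.01662417  ⇒  α' = 20.71556°
a' = a·cos α / cos α' = 177.5105·cos 20.896°/cos 20.71556° = 177.298209
action lengths: √(r_a1²−r_b1²) = 35.631906, √(r_a2²−r_b2²) = 46.945676
base pitch p_b = π·m·cos α = 11.707588
CR = (35.631906 + 46.945676 − 177.298209·sin 20.71556°)/11.707588 = 1.696514
contact ratio ≈ 1.6965

1.6965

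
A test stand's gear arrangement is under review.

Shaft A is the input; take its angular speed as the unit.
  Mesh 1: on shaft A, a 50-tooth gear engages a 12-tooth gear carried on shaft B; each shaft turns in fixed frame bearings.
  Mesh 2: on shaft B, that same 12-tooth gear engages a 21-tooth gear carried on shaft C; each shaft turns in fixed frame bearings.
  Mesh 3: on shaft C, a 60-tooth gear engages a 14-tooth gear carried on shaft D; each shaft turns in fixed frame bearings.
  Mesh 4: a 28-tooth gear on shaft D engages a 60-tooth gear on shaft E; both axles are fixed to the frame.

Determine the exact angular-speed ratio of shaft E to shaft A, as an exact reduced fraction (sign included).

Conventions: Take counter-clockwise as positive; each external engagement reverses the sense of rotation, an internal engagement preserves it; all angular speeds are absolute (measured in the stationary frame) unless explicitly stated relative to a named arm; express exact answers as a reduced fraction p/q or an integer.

100/21

class = fixed-axis compound train [4 meshes; 4 ratios multiply, 4 sense flips]
mesh 1 [50T→12T]: running ratio 25/6, sense −
mesh 2 [12T→21T]: running ratio 50/21, sense +
mesh 3 [60T→14T]: running ratio 500/49, sense −
mesh 4 [28T→60T]: running ratio 100/21, sense +
ω_out/ω_in = 100/21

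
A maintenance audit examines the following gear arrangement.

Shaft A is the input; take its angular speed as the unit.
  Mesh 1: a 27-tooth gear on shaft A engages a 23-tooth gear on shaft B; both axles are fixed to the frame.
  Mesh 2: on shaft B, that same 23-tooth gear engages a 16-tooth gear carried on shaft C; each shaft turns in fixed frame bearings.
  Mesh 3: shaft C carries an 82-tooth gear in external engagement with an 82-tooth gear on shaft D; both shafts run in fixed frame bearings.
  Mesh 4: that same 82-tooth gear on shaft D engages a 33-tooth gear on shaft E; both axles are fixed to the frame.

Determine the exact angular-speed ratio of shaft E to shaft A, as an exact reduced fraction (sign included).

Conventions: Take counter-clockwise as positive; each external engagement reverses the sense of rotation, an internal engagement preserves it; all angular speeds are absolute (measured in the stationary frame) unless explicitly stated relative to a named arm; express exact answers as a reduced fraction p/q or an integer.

369/88

class = fixed-axis compound train [4 meshes; 4 ratios multiply, 4 sense flips]
mesh 1 [27T→23T]: running ratio 27/23, sense −
mesh 2 [23T→16T]: running ratio 27/16, sense +
mesh 3 [82T→82T]: running ratio 27/16, sense −
mesh 4 [82T→33T]: running ratio 369/88, sense +
ω_out/ω_in = 369/88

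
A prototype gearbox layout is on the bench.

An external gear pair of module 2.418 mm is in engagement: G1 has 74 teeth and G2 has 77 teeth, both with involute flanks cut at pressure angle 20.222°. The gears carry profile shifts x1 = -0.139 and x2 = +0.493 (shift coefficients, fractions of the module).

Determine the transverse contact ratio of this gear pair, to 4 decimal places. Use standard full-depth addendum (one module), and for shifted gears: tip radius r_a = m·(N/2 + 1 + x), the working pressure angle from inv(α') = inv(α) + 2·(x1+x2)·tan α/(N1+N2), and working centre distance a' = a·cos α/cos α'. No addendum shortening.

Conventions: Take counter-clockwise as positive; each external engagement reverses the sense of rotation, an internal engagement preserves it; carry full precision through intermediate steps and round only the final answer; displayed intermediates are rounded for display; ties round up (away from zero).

topology: single-mesh involute geometry — m = 2.418, 74T/77T pair
base radii: r_b1 = 83.951349, r_b2 = 87.354782
tip radii: r_a1 = 91.547898, r_a2 = 96.703074
inv(α') = inv(20.222°) + 2·(-0.139+0.493)·tan α/(74+77) = 0.01715106  ⇒  α' = 20.92433°
a' = a·cos α / cos α' = 182.5590·cos 20.222°/cos 20.92433° = 183.400888
action lengths: √(r_a1²−r_b1²) = 36.512856, √(r_a2²−r_b2²) = 41.480437
base pitch p_b = π·m·cos α = 7.128134
CR = (36.512856 + 41.480437 − 183.400888·sin 20.92433°)/7.128134 = 1.752839
contact ratio ≈ 1.7528

1.7528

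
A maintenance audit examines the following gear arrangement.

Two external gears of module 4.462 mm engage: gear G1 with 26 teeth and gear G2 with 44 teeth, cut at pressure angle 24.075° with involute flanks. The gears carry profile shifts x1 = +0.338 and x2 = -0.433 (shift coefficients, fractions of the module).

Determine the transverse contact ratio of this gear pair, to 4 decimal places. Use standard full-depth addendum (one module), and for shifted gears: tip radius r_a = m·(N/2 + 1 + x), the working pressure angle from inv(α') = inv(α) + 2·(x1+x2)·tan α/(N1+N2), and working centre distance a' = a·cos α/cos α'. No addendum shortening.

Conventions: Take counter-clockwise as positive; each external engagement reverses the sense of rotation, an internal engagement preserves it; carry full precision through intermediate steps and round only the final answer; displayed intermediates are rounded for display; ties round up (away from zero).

class = single-mesh tooth geometry [involute pair 26T × 44T, m = 4.462]
base radii: r_b1 = 52.960189, r_b2 = 89.624935
tip radii: r_a1 = 63.976156, r_a2 = 100.693954
inv(α') = inv(24.075°) + 2·(+0.338-0.433)·tan α/(26+44) = 0.02539732  ⇒  α' = 23.72110°
a' = a·cos α / cos α' = 156.1700·cos 24.075°/cos 23.72110° = 155.743167
action lengths: √(r_a1²−r_b1²) = 35.891042, √(r_a2²−r_b2²) = 45.898185
base pitch p_b = π·m·cos α = 12.798411
CR = (35.891042 + 45.898185 − 155.743167·sin 23.72110°)/12.798411 = 1.495192
contact ratio ≈ 1.4952

1.4952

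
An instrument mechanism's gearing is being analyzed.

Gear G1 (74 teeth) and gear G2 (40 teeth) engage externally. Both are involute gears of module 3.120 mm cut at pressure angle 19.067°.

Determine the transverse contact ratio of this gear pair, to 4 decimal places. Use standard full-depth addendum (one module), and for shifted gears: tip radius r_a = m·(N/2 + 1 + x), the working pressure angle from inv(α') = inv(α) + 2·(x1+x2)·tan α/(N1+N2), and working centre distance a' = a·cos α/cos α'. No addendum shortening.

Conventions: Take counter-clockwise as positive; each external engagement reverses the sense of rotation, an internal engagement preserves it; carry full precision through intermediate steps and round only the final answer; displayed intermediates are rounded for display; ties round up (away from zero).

1.8176

topology: single-mesh involute geometry — m = 3.120, 74T/40T pair
base radii: r_b1 = 109.106641, r_b2 = 58.976562
tip radii: r_a1 = 118.560000, r_a2 = 65.520000
no profile shift: α' = α, a' = a
action lengths: √(r_a1²−r_b1²) = 46.391967, √(r_a2²−r_b2²) = 28.541820
base pitch p_b = π·m·cos α = 9.264017
CR = (46.391967 + 28.541820 − 177.840000·sin 19.06700°)/9.264017 = 1.817587
contact ratio ≈ 1.8176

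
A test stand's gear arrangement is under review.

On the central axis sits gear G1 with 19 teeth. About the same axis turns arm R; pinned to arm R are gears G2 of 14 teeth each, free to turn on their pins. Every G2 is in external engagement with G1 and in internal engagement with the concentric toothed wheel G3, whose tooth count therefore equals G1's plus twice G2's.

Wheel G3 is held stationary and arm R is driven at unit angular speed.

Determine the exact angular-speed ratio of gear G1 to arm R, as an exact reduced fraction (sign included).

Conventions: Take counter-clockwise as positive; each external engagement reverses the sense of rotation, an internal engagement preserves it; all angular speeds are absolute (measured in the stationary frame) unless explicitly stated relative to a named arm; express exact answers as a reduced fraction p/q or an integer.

recognized (axles ride arm R): planetary set, 19/14/47 teeth
ring teeth: 19 + 2·14 = 47
19(ω_sun−ω_arm) = −47(ω_ring−ω_arm),  ω_ring = 0, ω_arm = 1
ω_sun = 1 − (47/19)(0−1) = 66/19
ω_out/ω_in = 66/19

66/19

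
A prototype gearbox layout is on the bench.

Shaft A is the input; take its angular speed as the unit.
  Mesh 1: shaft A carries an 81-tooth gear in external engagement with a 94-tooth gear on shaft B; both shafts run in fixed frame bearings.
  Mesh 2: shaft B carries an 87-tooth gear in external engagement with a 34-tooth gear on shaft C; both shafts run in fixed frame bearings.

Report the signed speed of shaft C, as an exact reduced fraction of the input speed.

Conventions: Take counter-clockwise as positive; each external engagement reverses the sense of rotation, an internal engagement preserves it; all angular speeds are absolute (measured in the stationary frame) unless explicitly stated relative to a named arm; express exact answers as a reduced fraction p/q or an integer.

7047/3196

2-mesh fixed-axis compound train (all bearings frame-fixed)
mesh 1 [81T→94T]: |ω|/ω_in = 1×81/94 = 81/94, sense flips to −
mesh 2 [87T→34T]: |ω|/ω_in = (81/94)×87/34 = 7047/3196, sense flips to +
signed output speed (× input speed) = 7047/3196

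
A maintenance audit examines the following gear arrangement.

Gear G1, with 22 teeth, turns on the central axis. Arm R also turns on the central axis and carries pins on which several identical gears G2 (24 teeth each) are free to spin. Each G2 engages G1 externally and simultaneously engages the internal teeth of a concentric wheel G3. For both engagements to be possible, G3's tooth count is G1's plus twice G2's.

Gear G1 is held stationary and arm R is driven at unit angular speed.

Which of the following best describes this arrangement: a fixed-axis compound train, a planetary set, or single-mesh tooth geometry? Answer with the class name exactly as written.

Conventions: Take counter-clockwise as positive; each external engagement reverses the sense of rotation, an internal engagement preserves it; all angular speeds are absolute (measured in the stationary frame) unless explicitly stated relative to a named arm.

planetary set

planetary set (22T centre, 24T on arm, 70T internal) — Willis relation
classification: planetary set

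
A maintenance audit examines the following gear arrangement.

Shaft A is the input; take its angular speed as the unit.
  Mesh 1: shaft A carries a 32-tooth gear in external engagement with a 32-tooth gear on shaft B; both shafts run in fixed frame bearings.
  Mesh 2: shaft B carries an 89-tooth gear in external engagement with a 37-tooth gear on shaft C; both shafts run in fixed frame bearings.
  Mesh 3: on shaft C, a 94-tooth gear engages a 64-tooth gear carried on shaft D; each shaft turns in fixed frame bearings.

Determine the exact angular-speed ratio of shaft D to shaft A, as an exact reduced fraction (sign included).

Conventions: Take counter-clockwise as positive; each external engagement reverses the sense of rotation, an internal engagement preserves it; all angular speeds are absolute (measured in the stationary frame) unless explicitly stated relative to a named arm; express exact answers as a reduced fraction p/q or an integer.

class = fixed-axis compound train [3 meshes; 3 ratios multiply, 3 sense flips]
mesh 1 [32T→32T]: running ratio 1, sense −
mesh 2 [89T→37T]: running ratio 89/37, sense +
mesh 3 [94T→64T]: running ratio 4183/1184, sense −
ω_out/ω_in = -4183/1184

-4183/1184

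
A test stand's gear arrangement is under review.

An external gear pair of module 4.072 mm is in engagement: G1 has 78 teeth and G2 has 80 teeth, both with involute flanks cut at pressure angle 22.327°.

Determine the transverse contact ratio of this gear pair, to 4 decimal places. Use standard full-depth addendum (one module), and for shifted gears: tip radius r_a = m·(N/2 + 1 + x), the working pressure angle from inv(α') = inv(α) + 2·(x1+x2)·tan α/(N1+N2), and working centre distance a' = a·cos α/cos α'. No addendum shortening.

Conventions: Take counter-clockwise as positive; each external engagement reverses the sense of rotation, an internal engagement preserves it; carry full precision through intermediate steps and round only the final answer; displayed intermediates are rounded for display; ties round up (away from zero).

1.6954

class = single-mesh tooth geometry [involute pair 78T × 80T, m = 4.072]
base radii: r_b1 = 146.902291, r_b2 = 150.669017
tip radii: r_a1 = 162.880000, r_a2 = 166.952000
no profile shift: α' = α, a' = a
action lengths: √(r_a1²−r_b1²) = 70.353473, √(r_a2²−r_b2²) = 71.915351
base pitch p_b = π·m·cos α = 11.833517
CR = (70.353473 + 71.915351 − 321.688000·sin 22.32700°)/11.833517 = 1.695362
contact ratio ≈ 1.6954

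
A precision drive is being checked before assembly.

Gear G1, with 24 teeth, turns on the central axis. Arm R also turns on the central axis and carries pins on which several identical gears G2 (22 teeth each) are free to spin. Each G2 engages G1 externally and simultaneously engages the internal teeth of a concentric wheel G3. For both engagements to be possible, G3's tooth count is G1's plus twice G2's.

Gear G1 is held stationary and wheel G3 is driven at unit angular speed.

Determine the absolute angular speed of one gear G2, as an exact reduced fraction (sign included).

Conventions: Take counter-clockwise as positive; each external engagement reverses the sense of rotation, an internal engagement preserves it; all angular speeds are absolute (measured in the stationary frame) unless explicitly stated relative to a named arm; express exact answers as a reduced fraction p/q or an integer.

17/11

topology: planetary set — G1 24T / G2 22T / G3 68T, arm = carrier (Willis)
ring teeth: 24 + 2·22 = 68
24(ω_sun−ω_arm) = −68(ω_ring−ω_arm),  ω_sun = 0, ω_ring = 1
24(0−ω_arm) = −68(1−ω_arm)  ⇒  92·ω_arm = 68  ⇒  ω_arm = 17/23
sun–planet mesh: 24·(0−17/23) = −22·(ω_p−ω_arm)  ⇒  ω_p−ω_arm = 204/253
ω_p = 17/23 + 204/253 = 17/11
exact speed ratio = 17/11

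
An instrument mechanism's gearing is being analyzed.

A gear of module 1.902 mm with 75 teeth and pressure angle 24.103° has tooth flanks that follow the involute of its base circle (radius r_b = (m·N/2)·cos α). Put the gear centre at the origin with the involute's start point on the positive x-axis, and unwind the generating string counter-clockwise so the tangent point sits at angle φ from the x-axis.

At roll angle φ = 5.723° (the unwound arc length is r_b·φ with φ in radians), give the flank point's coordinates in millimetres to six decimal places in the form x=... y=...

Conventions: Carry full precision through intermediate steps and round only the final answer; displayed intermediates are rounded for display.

recognized (one wheel, involute flank): single-mesh tooth geometry, m = 1.902, N = 75
pitch radius r_p = m·N/2 = 1.902·75/2 = 71.325000
base radius r_b = r_p·cos α = 71.325000·cos 24.103° = 65.106373
roll angle φ = 5.723° = 0.09988519 rad
x = r_b·(cos φ + φ·sin φ) = 65.430348
y = r_b·(sin φ − φ·cos φ) = 0.021606

x=65.430348 y=0.021606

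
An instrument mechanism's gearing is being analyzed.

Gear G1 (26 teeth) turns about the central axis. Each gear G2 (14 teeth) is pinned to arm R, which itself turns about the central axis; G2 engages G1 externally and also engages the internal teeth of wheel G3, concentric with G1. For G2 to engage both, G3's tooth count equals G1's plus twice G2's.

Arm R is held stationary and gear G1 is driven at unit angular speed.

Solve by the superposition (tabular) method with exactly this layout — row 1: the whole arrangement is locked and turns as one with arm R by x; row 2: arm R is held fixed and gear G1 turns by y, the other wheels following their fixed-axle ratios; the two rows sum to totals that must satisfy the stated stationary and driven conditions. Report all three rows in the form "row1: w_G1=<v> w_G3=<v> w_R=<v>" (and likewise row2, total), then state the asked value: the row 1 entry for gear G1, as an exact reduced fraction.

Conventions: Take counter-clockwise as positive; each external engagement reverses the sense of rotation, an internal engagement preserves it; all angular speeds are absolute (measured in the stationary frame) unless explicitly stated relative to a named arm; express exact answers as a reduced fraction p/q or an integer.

row1: w_G1=0 w_G3=0 w_R=0
row2: w_G1=1 w_G3=-13/27 w_R=0
total: w_G1=1 w_G3=-13/27 w_R=0
asked value: 0

class = planetary set [G3 = 26+2·14 = 54; Willis about the carrier]
row 1 — lock + rotate with arm: ω_sun = ω_ring = ω_arm = x
row 2 (arm held, sun turns y): ω_ring = −(26/54)·y, ω_arm = 0
boundary: total ω_arm = x = 0 and total ω_sun = x + y = 1  ⇒  y = 1, x = 0
row 2 ring = −(26/54)·1 = -13/27
totals (row 1 + row 2): sun 0 + 1 = 1, ring 0 + (-13/27) = -13/27, arm 0 + 0 = 0
asked cell (row1, sun) = 0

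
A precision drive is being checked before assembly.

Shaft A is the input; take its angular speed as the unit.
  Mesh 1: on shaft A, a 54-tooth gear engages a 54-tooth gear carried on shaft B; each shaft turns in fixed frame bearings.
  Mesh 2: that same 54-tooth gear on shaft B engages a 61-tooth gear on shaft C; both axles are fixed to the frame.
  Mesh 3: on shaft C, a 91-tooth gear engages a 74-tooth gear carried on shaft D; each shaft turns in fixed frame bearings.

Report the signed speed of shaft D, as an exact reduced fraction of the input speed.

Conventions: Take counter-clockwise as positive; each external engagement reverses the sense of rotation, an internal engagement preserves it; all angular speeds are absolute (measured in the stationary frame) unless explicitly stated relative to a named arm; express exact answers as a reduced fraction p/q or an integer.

-2457/2257

3-mesh fixed-axis compound train (all bearings frame-fixed)
mesh 1 [54T→54T]: |ω|/ω_in = 1×54/54 = 1, sense flips to −
mesh 2 [54T→61T]: |ω|/ω_in = 1×54/61 = 54/61, sense flips to +
mesh 3 [91T→74T]: |ω|/ω_in = (54/61)×91/74 = 2457/2257, sense flips to −
signed output speed (× input speed) = -2457/2257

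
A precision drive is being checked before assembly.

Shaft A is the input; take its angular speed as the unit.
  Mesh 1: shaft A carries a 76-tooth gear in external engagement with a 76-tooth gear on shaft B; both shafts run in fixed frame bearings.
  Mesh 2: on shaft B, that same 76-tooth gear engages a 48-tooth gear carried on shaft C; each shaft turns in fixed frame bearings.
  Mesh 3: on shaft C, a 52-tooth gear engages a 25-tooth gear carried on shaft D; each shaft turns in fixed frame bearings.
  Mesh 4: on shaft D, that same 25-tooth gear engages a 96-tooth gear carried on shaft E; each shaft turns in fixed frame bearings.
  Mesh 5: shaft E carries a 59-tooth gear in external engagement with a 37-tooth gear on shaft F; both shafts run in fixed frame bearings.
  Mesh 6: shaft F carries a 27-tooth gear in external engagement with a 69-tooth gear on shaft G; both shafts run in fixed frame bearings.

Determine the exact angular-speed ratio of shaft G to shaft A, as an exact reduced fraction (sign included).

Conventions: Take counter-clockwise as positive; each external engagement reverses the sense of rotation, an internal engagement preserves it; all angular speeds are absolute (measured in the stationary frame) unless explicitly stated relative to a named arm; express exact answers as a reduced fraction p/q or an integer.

14573/27232

class = fixed-axis compound train [6 meshes; 6 ratios multiply, 6 sense flips]
mesh 1 [76T→76T]: running ratio 1, sense −
mesh 2 [76T→48T]: running ratio 19/12, sense +
mesh 3 [52T→25T]: running ratio 247/75, sense −
mesh 4 [25T→96T]: running ratio 247/288, sense +
mesh 5 [59T→37T]: running ratio 14573/10656, sense −
mesh 6 [27T→69T]: running ratio 14573/27232, sense +
ω_out/ω_in = 14573/27232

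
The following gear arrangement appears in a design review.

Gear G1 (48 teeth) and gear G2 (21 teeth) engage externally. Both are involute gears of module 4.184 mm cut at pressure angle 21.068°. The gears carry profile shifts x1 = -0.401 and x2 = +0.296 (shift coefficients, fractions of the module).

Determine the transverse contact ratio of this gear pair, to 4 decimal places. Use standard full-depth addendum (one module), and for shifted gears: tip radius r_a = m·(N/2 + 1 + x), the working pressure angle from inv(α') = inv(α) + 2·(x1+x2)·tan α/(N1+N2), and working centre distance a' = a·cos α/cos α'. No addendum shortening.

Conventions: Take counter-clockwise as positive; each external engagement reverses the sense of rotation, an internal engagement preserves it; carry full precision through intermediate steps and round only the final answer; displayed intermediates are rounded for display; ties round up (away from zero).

1.5829

topology: single-mesh involute geometry — m = 4.184, 48T/21T pair
base radii: r_b1 = 93.703637, r_b2 = 40.995341
tip radii: r_a1 = 102.922216, r_a2 = 49.354464
inv(α') = inv(21.068°) + 2·(-0.401+0.296)·tan α/(48+21) = 0.01634797  ⇒  α' = 20.60426°
a' = a·cos α / cos α' = 144.3480·cos 21.068°/cos 20.60426° = 143.904033
action lengths: √(r_a1²−r_b1²) = 42.574769, √(r_a2²−r_b2²) = 27.481723
base pitch p_b = π·m·cos α = 12.265777
CR = (42.574769 + 27.481723 − 143.904033·sin 20.60426°)/12.265777 = 1.582863
contact ratio ≈ 1.5829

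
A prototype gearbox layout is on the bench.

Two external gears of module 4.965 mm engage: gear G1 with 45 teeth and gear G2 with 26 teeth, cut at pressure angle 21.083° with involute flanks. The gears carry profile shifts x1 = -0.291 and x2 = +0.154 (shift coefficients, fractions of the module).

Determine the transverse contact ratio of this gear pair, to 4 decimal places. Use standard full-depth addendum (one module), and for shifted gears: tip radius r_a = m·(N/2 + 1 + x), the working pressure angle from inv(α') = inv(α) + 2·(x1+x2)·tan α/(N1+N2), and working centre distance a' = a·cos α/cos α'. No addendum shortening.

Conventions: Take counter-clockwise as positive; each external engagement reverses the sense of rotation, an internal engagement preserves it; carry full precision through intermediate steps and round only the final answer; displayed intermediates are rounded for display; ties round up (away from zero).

1.6411

class = single-mesh tooth geometry [involute pair 45T × 26T, m = 4.965]
base radii: r_b1 = 104.234500, r_b2 = 60.224378
tip radii: r_a1 = 115.232685, r_a2 = 70.274610
inv(α') = inv(21.083°) + 2·(-0.291+0.154)·tan α/(45+26) = 0.01607147  ⇒  α' = 20.49151°
a' = a·cos α / cos α' = 176.2575·cos 21.083°/cos 20.49151° = 175.568107
action lengths: √(r_a1²−r_b1²) = 49.129836, √(r_a2²−r_b2²) = 36.215261
base pitch p_b = π·m·cos α = 14.553882
CR = (49.129836 + 36.215261 − 175.568107·sin 20.49151°)/14.553882 = 1.641090
contact ratio ≈ 1.6411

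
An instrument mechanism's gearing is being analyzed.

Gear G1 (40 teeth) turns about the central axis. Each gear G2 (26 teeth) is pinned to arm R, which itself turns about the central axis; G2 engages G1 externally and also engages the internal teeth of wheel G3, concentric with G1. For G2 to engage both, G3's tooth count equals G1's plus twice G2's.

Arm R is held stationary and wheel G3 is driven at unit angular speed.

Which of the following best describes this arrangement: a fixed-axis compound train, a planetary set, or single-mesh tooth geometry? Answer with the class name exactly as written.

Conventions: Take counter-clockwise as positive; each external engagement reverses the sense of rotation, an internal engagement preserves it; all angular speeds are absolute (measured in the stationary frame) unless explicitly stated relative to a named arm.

planetary set (40T centre, 26T on arm, 92T internal) — Willis relation
classification: planetary set

planetary set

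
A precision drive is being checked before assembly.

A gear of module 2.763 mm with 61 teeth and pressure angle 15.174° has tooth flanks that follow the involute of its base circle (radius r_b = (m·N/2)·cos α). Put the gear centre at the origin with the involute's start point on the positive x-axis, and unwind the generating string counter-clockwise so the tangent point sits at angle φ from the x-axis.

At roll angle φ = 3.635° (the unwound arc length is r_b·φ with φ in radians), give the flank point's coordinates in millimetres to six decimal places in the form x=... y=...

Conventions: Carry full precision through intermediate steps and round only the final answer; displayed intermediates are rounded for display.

class = single-mesh tooth geometry [base-circle involute, m = 2.763, 61T]
pitch radius r_p = m·N/2 = 2.763·61/2 = 84.271500
base radius r_b = r_p·cos α = 84.271500·cos 15.174° = 81.333406
roll angle φ = 3.635° = 0.06344272 rad
x = r_b·(cos φ + φ·sin φ) = 81.496924
y = r_b·(sin φ − φ·cos φ) = 0.006920

x=81.496924 y=0.006920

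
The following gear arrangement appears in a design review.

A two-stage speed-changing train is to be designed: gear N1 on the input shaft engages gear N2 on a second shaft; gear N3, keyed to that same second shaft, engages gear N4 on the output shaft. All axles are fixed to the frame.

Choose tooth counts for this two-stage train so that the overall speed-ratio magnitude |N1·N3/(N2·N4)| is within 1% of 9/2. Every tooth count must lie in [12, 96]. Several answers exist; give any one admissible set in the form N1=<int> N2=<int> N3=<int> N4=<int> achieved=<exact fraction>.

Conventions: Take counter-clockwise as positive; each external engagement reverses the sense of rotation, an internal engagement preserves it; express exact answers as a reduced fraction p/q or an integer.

N1=18 N2=12 N3=36 N4=12 achieved=9/2

2-stage fixed-axis compound train for ratio 9/2
target = 9/2 in lowest terms: an exact hit needs N1·N3 = k·9 and N2·N4 = k·2 for one integer k, every count in [12, 96]; additionally prefer no 1:1 stage (N1 ≠ N2, N3 ≠ N4)
k = 1…71: no 1:1-free in-range split of k·9 and k·2 into factor pairs; take k = 72
k = 72: N1·N3 = 648 = 18·36, N2·N4 = 144 = 12·12
achieved = 18·36/(12·12) = 9/2; |achieved − target| = 0 ≤ 9/200 ✓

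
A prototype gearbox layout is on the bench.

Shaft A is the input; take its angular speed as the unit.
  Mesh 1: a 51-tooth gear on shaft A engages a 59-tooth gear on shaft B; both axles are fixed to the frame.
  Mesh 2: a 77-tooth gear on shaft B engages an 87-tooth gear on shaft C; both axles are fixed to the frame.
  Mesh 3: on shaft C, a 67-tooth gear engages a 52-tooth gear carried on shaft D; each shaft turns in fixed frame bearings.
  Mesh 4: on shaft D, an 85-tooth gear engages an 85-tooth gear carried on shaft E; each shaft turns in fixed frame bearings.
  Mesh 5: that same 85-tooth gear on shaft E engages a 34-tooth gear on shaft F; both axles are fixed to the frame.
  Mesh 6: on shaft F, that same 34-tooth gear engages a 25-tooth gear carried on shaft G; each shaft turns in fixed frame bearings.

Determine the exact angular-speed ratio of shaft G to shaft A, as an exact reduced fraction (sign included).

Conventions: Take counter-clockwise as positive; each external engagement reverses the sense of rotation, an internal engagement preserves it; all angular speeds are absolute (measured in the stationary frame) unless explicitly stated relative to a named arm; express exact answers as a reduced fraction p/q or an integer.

class = fixed-axis compound train [6 meshes; 6 ratios multiply, 6 sense flips]
mesh 1 [51T→59T]: running ratio 51/59, sense −
mesh 2 [77T→87T]: running ratio 1309/1711, sense +
mesh 3 [67T→52T]: running ratio 87703/88972, sense −
mesh 4 [85T→85T]: running ratio 87703/88972, sense +
mesh 5 [85T→34T]: running ratio 438515/177944, sense −
mesh 6 [34T→25T]: running ratio 1490951/444860, sense +
ω_out/ω_in = 1490951/444860

1490951/444860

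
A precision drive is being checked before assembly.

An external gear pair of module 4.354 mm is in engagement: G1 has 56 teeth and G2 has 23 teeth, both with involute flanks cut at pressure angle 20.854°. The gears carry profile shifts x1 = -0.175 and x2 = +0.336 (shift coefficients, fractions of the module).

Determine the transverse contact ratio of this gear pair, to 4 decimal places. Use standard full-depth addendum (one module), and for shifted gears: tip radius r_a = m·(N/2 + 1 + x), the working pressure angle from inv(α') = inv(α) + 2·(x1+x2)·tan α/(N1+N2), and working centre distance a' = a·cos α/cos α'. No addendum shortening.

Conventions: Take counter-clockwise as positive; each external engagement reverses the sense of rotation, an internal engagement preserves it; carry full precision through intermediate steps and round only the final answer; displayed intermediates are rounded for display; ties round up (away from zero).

1.5705

class = single-mesh tooth geometry [involute pair 56T × 23T, m = 4.354]
base radii: r_b1 = 113.925616, r_b2 = 46.790878
tip radii: r_a1 = 125.504050, r_a2 = 55.887944
inv(α') = inv(20.854°) + 2·(-0.175+0.336)·tan α/(56+23) = 0.01852497  ⇒  α' = 21.44827°
a' = a·cos α / cos α' = 171.9830·cos 20.854°/cos 21.44827° = 172.674538
action lengths: √(r_a1²−r_b1²) = 52.651882, √(r_a2²−r_b2²) = 30.562657
base pitch p_b = π·m·cos α = 12.782424
CR = (52.651882 + 30.562657 − 172.674538·sin 21.44827°)/12.782424 = 1.570452
contact ratio ≈ 1.5705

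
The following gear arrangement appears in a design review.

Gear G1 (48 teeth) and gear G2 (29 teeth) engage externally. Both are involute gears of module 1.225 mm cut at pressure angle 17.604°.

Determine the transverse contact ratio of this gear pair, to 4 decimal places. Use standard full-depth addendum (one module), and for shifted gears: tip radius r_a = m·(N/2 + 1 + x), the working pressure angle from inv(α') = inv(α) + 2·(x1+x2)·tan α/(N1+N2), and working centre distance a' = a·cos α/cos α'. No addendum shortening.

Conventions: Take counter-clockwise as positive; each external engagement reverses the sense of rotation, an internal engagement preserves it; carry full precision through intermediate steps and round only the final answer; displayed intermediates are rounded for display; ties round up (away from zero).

1.8222

class = single-mesh tooth geometry [involute pair 48T × 29T, m = 1.225]
base radii: r_b1 = 28.023185, r_b2 = 16.930674
tip radii: r_a1 = 30.625000, r_a2 = 18.987500
no profile shift: α' = α, a' = a
action lengths: √(r_a1²−r_b1²) = 12.352803, √(r_a2²−r_b2²) = 8.595198
base pitch p_b = π·m·cos α = 3.668226
CR = (12.352803 + 8.595198 − 47.162500·sin 17.60400°)/3.668226 = 1.822227
contact ratio ≈ 1.8222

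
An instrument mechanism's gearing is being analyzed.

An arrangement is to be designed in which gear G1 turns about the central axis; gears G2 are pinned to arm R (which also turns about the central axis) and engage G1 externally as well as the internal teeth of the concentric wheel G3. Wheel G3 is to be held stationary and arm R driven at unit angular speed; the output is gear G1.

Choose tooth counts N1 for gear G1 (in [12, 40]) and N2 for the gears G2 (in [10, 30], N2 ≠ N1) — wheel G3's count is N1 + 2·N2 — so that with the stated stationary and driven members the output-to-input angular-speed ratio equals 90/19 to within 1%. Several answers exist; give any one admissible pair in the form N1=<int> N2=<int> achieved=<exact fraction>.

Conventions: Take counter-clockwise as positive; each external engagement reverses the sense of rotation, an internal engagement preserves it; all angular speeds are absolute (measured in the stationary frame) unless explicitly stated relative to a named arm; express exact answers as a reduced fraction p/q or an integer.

topology: planetary set — design target 90/19, arm = carrier (Willis)
Willis with ω_ring = 0: ω_sun/ω_arm = (N1+N3)/N1; set equal to 90/19  ⇒  N3/N1 = 90/19 − 1 = 71/19
N3 = N1 + 2·N2  ⇒  N2/N1 = (N3/N1 − 1)/2 = (71/19 − 1)/2 = 26/19
smallest multiple with N1 ≥ 12 and N2 ≥ 10: k = 1  ⇒  N1 = 1·19 = 19, N2 = 1·26 = 26 (N1 ≤ 40, N2 ≤ 30, N2 ≠ N1 ✓), N3 = 19 + 2·26 = 71
check: (N1+N3)/N1 with N1 = 19, N3 = 71 gives 90/19; |achieved − target| = 0 ≤ 9/190 ✓

N1=19 N2=26 achieved=90/19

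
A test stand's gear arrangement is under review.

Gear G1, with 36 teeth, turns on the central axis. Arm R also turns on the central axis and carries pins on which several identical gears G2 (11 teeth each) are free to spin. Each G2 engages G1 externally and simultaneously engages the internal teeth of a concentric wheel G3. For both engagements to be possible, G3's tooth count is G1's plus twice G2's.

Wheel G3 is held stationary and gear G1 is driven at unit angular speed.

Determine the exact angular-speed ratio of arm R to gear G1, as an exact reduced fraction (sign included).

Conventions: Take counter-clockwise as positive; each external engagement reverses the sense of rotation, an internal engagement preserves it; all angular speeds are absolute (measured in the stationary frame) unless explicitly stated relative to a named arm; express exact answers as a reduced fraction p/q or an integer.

18/47

class = planetary set [G3 = 36+2·11 = 58; Willis about the carrier]
ring teeth: 36 + 2·11 = 58
36(ω_sun−ω_arm) = −58(ω_ring−ω_arm),  ω_ring = 0, ω_sun = 1
36(1−ω_arm) = −58(0−ω_arm)  ⇒  94·ω_arm = 36  ⇒  ω_arm = 18/47
ω_out/ω_in = 18/47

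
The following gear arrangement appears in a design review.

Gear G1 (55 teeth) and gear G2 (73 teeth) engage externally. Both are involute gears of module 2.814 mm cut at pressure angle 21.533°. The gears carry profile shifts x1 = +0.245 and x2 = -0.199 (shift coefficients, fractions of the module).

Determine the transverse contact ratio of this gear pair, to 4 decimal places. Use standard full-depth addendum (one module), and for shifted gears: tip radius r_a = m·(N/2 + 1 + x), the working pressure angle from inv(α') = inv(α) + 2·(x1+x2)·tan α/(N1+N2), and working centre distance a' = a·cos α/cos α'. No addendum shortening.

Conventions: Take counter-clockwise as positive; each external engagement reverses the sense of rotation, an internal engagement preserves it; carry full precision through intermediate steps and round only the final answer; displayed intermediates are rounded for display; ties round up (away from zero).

1.6913

class = single-mesh tooth geometry [involute pair 55T × 73T, m = 2.814]
base radii: r_b1 = 71.984016, r_b2 = 95.542422
tip radii: r_a1 = 80.888430, r_a2 = 104.965014
inv(α') = inv(21.533°) + 2·(+0.245-0.199)·tan α/(55+73) = 0.01903781  ⇒  α' = 21.63682°
a' = a·cos α / cos α' = 180.0960·cos 21.533°/cos 21.63682° = 180.225147
action lengths: √(r_a1²−r_b1²) = 36.894979, √(r_a2²−r_b2²) = 43.466077
base pitch p_b = π·m·cos α = 8.223435
CR = (36.894979 + 43.466077 − 180.225147·sin 21.63682°)/8.223435 = 1.691275
contact ratio ≈ 1.6913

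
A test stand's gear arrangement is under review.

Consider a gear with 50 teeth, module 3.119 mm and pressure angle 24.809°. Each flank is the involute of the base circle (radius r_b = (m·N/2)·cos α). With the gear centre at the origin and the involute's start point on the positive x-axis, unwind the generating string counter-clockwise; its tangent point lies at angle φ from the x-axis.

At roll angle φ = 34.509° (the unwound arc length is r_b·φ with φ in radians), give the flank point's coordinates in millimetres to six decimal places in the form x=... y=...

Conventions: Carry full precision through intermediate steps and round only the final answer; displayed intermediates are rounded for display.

class = single-mesh tooth geometry [base-circle involute, m = 3.119, 50T]
pitch radius r_p = m·N/2 = 3.119·50/2 = 77.975000
base radius r_b = r_p·cos α = 77.975000·cos 24.809° = 70.778810
roll angle φ = 34.509° = 0.60229567 rad
x = r_b·(cos φ + φ·sin φ) = 82.475660
y = r_b·(sin φ − φ·cos φ) = 4.970204

x=82.475660 y=4.970204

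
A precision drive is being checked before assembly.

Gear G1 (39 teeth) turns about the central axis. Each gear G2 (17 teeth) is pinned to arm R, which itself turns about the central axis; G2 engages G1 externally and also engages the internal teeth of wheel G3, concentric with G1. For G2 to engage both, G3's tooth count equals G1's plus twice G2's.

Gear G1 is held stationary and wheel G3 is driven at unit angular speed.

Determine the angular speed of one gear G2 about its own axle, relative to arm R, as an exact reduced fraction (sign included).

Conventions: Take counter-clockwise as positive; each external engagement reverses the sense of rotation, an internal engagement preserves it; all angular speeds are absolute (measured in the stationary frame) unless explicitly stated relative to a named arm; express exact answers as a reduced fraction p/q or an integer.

planetary set (39T centre, 17T on arm, 73T internal) — Willis relation
ring teeth: 39 + 2·17 = 73
39(ω_sun−ω_arm) = −73(ω_ring−ω_arm),  ω_sun = 0, ω_ring = 1
39(0−ω_arm) = −73(1−ω_arm)  ⇒  112·ω_arm = 73  ⇒  ω_arm = 73/112
sun–planet mesh: 39·(0−73/112) = −17·(ω_p−ω_arm)  ⇒  ω_p−ω_arm = 2847/1904
exact speed ratio = 2847/1904

2847/1904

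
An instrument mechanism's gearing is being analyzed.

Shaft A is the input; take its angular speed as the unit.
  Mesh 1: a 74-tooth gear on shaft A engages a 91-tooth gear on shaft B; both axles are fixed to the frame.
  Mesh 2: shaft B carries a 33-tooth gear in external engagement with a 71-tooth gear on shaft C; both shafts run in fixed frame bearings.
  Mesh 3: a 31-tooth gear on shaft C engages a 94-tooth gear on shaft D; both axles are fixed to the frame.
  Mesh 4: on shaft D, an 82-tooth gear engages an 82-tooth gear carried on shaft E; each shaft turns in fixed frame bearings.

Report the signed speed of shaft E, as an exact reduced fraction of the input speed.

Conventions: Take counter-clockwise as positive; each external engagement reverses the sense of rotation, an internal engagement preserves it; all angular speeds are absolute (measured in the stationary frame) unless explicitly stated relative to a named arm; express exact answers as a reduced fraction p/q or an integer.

4-mesh fixed-axis compound train (all bearings frame-fixed)
mesh 1 [74T→91T]: |ω|/ω_in = 1×74/91 = 74/91, sense flips to −
mesh 2 [33T→71T]: |ω|/ω_in = (74/91)×33/71 = 2442/6461, sense flips to +
mesh 3 [31T→94T]: |ω|/ω_in = (2442/6461)×31/94 = 37851/303667, sense flips to −
mesh 4 [82T→82T]: |ω|/ω_in = (37851/303667)×82/82 = 37851/303667, sense flips to +
signed output speed (× input speed) = 37851/303667

37851/303667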